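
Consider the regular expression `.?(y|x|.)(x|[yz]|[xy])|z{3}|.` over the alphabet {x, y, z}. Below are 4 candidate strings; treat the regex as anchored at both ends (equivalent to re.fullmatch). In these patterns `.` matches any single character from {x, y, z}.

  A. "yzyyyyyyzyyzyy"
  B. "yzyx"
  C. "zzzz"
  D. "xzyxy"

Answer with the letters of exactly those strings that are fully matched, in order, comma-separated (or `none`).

none

A → no match
B → no match
C → no match
D → no match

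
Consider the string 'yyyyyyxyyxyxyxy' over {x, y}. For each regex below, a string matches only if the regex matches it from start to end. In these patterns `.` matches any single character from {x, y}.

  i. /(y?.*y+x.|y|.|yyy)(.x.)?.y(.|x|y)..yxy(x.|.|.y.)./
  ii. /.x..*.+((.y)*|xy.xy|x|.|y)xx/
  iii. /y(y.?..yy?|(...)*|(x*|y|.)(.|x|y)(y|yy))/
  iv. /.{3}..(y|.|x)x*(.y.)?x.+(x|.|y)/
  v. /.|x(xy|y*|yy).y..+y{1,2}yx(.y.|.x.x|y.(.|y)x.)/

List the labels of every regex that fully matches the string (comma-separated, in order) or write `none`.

i, iv

i → match
ii → no match — must end with 'xx'
iii → no match
iv → match
v → no match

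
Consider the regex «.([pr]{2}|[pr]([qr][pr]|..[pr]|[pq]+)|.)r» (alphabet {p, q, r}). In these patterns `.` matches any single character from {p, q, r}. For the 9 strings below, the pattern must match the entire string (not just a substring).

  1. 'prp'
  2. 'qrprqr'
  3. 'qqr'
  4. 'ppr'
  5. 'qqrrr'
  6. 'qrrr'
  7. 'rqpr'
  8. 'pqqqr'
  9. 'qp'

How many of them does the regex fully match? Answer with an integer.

3

1 → no match — must end with 'r'
2 → no match
3 → match
4 → match
5 → no match
6 → match
7 → no match
8 → no match
9 → no match — must end with 'r'
Total matched: 3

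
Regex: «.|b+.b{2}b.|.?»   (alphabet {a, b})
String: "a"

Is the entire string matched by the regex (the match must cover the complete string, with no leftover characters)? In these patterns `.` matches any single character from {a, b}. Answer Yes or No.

Yes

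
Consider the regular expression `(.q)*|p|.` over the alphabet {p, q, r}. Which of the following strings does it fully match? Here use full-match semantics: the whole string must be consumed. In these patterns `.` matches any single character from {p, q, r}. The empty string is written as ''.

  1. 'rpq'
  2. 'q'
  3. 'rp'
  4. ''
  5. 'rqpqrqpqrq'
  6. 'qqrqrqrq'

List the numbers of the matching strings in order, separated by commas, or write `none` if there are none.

1 → no match
2 → match
3 → no match
4 → match
5 → match
6 → match

2, 4, 5, 6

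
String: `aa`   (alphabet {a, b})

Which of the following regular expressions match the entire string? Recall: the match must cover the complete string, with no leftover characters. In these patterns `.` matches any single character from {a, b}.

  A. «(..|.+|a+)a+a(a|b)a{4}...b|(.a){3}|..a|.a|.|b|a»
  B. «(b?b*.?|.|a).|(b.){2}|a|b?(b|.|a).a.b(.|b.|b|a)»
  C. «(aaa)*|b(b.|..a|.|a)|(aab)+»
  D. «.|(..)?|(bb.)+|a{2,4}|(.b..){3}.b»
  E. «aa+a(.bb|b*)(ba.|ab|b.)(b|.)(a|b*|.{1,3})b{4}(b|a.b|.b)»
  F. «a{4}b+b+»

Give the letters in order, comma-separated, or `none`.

A, B, D

A → match
B → match
C → no match
D → match
E → no match — must end with `b`
F → no match — must end with `b`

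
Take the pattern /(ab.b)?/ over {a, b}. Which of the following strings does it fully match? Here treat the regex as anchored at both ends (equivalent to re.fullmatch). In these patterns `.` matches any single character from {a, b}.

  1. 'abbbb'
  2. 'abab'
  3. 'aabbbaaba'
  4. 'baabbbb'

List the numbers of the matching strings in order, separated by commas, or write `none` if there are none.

2

1 → no match
2 → match
3 → no match
4 → no match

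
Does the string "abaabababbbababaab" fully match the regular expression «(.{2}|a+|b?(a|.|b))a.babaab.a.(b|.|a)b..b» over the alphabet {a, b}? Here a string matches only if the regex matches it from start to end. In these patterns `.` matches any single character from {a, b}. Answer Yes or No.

No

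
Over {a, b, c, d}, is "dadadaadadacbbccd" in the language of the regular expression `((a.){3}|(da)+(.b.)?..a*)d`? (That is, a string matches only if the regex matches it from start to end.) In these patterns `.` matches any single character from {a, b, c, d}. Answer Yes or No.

No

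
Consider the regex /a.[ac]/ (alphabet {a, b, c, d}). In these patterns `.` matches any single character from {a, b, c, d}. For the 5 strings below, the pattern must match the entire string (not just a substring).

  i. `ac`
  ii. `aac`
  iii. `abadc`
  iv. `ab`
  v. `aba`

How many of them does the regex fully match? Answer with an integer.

i → no match
ii → match
iii → no match
iv → no match
v → match
Total matched: 2

2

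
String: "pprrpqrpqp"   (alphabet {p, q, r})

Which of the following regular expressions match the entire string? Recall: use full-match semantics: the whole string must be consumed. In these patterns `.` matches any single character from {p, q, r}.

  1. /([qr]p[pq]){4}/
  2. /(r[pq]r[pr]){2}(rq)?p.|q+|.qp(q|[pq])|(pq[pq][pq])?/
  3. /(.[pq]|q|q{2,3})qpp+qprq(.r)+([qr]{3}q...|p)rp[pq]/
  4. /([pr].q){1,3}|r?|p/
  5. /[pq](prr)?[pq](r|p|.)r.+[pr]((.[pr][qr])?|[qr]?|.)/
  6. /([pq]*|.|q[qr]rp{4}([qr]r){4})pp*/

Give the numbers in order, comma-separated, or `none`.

1 → no match
2 → no match
3 → no match
4 → no match
5 → match
6 → no match

5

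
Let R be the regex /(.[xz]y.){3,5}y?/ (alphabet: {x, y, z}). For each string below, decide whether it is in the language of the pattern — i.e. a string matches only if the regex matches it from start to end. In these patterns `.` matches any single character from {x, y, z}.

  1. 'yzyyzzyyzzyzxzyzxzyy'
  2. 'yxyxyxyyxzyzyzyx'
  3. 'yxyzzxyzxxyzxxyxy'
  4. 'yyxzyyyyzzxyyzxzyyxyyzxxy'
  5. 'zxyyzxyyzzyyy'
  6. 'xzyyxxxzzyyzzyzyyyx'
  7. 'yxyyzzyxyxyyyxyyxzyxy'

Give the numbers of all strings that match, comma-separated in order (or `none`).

1 → match
2 → match
3 → match
4 → no match
5 → match
6 → no match
7 → match

1, 2, 3, 5, 7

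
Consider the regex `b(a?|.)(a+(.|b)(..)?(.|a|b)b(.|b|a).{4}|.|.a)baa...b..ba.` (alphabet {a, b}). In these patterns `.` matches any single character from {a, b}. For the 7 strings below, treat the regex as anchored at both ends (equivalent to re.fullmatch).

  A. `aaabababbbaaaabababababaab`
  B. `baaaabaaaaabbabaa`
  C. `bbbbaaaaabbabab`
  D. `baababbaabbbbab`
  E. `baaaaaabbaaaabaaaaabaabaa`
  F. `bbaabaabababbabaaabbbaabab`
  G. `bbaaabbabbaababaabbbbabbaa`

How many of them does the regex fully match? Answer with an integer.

3

A → no match — must start with `b`
B → no match
C → match
D → no match
E → match
F → no match
G → match
Total matched: 3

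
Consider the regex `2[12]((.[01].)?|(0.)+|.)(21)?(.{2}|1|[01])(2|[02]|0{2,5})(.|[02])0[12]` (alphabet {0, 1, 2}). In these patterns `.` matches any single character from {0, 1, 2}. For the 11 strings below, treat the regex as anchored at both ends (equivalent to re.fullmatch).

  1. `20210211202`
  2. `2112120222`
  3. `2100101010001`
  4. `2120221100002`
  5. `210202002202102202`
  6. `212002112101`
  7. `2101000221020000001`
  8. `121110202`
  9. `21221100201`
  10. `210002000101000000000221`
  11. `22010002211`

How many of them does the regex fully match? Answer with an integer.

1. `20210211202` → no match
2. `2112120222` → no match
3 → no match
4 → match
5 → no match
6. `212002112101` → match
7 → match
8. `121110202` → no match — must start with `2`
9. `21221100201` → match
10 → no match
11. `22010002211` → no match
Total matched: 4

4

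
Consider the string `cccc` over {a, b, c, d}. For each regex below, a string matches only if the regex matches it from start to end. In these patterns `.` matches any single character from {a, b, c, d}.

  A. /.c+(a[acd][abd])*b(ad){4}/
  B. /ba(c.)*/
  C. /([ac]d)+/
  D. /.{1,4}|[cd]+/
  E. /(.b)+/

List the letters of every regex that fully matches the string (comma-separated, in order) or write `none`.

D

A → no match — must end with `ad`
B → no match — must start with `ba`
C → no match — must end with `d`
D → match
E → no match — must end with `b`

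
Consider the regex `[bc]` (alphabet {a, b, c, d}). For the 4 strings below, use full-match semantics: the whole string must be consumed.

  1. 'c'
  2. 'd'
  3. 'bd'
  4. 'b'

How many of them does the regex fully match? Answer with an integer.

1. 'c' → match
2. 'd' → no match
3. 'bd' → no match
4. 'b' → match
Total matched: 2

2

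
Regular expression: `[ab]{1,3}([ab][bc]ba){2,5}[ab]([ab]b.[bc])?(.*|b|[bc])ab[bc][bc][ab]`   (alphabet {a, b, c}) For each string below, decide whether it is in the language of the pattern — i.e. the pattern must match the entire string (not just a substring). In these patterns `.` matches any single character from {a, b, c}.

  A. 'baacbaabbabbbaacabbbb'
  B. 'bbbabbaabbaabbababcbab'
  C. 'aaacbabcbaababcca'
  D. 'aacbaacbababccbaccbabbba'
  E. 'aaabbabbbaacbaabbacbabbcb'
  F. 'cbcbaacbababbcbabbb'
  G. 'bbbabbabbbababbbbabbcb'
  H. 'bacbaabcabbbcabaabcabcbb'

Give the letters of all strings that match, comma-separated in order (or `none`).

A → match
B → no match
C → match
D → match
E → match
F → no match
G → match
H → no match

A, C, D, E, G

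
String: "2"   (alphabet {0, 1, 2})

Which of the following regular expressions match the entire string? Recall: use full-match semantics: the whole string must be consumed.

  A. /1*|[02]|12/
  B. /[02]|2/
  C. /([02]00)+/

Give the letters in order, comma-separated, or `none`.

A → match
B → match
C → no match — must end with "00"

A, B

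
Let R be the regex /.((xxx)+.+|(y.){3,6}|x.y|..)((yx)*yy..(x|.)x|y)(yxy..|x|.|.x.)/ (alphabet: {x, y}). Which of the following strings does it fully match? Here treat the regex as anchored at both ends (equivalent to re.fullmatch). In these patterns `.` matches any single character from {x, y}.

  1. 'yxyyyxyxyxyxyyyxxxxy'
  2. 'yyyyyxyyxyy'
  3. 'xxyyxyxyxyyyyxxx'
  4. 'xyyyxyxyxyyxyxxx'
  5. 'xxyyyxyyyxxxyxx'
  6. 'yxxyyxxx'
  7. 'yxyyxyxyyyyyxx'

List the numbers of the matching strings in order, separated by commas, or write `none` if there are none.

1 → no match
2 → no match
3 → match
4 → match
5 → match
6 → match
7 → match

3, 4, 5, 6, 7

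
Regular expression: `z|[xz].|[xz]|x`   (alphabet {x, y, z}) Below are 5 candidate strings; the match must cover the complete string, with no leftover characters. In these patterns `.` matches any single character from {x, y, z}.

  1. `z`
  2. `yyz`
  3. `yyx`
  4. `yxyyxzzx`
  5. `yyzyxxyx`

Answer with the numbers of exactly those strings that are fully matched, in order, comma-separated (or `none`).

1 → match
2 → no match
3 → no match
4 → no match
5 → no match

1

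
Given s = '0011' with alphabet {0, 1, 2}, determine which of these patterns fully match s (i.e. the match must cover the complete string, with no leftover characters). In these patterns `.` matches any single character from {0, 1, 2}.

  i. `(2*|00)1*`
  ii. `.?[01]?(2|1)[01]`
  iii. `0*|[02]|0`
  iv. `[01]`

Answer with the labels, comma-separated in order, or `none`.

i → match
ii → match
iii → no match
iv → no match

i, ii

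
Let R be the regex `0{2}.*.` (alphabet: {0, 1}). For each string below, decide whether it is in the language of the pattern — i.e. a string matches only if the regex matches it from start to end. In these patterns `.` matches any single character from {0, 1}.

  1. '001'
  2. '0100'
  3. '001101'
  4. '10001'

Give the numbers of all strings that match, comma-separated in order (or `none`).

1, 3

1. '001' → match
2. '0100' → no match
3. '001101' → match
4. '10001' → no match — must start with '0'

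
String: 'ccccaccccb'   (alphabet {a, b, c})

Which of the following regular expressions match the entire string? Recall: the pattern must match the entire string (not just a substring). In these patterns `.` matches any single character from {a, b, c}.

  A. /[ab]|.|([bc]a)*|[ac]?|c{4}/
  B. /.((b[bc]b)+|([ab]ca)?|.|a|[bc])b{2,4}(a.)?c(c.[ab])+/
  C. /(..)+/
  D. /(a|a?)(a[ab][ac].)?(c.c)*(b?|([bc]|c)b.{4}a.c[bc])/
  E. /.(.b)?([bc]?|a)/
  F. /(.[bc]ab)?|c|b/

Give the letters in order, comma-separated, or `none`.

C, D

A → no match
B → no match
C → match
D → match
E → no match
F → no match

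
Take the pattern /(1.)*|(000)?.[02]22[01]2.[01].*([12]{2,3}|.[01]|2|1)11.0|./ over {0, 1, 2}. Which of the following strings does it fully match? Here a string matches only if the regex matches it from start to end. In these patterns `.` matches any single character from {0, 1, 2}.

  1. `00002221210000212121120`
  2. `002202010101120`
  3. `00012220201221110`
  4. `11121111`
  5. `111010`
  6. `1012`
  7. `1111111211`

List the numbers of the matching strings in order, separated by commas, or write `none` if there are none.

1, 2, 3, 4, 5, 6, 7

1 → match
2 → match
3 → match
4 → match
5 → match
6 → match
7 → match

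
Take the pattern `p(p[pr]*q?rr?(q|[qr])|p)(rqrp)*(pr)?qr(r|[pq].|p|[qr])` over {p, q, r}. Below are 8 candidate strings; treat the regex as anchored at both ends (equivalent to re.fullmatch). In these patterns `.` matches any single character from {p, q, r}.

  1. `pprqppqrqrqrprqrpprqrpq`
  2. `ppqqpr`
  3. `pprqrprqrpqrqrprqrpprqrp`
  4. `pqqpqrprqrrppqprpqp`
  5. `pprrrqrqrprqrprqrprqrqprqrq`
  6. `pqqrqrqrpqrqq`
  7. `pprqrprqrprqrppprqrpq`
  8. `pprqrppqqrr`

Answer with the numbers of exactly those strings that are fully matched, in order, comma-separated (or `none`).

1 → no match
2 → no match
3 → no match
4 → no match — must start with `pp`
5 → no match
6 → no match — must start with `pp`
7 → no match
8 → no match

none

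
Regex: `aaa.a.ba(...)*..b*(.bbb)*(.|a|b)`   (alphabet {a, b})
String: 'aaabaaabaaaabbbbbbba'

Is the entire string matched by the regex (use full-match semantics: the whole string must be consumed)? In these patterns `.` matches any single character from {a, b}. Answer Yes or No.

No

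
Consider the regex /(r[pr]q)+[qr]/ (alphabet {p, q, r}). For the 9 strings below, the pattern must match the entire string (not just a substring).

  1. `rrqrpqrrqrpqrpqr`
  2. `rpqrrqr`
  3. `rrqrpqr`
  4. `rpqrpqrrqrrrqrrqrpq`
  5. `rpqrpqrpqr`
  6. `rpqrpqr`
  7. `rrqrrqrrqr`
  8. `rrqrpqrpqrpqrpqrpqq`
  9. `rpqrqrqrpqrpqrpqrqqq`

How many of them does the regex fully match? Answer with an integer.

7

1 → match
2 → match
3 → match
4 → no match
5 → match
6 → match
7 → match
8 → match
9 → no match
Total matched: 7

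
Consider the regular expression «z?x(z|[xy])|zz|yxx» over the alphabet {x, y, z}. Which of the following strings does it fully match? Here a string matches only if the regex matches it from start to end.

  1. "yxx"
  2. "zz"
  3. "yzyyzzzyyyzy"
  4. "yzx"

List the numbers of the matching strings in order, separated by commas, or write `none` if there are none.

1. "yxx" → match
2. "zz" → match
3. "yzyyzzzyyyzy" → no match
4. "yzx" → no match

1, 2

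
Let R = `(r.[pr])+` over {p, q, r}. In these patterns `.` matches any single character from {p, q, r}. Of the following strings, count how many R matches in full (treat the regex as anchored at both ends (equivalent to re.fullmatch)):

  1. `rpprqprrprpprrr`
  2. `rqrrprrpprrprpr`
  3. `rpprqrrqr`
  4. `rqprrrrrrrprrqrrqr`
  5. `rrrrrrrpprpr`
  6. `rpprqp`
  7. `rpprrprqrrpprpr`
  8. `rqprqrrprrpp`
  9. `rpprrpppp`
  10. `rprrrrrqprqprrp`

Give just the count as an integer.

9

1 → match
2 → match
3 → match
4 → match
5 → match
6 → match
7 → match
8 → match
9 → no match
10 → match
Total matched: 9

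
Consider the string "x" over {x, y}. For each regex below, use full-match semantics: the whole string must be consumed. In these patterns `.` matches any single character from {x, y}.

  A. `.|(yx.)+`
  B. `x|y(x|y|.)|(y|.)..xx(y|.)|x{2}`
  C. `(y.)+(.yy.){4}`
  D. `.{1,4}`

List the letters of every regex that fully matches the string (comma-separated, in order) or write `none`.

A → match
B → match
C → no match — must start with "y"
D → match

A, B, D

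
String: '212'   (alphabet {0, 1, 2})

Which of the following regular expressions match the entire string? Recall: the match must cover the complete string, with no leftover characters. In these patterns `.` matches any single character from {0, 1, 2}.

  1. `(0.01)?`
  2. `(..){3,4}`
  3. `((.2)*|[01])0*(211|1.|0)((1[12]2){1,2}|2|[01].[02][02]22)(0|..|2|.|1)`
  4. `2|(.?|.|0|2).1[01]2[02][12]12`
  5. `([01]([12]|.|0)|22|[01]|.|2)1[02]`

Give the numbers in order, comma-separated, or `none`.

1 → no match
2 → no match
3 → no match
4 → no match
5 → match

5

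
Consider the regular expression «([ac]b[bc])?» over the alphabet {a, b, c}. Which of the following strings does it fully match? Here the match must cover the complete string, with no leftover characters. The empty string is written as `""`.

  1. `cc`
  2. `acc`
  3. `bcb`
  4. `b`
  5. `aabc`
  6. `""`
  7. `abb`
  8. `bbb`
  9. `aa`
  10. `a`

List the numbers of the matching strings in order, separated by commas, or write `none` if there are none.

6, 7

1 → no match
2 → no match
3 → no match
4 → no match
5 → no match
6 → match
7 → match
8 → no match
9 → no match
10 → no match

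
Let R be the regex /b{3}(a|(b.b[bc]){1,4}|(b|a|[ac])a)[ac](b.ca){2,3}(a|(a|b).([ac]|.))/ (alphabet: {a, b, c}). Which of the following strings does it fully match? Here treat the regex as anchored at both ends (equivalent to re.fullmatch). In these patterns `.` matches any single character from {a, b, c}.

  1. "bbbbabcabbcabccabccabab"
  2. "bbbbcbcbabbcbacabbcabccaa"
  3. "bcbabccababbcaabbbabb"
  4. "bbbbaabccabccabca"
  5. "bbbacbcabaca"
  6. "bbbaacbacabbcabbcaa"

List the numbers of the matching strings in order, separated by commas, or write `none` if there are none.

1 → match
2 → match
3 → no match
4 → match
5. "bbbacbcabaca" → no match
6 → match

1, 2, 4, 6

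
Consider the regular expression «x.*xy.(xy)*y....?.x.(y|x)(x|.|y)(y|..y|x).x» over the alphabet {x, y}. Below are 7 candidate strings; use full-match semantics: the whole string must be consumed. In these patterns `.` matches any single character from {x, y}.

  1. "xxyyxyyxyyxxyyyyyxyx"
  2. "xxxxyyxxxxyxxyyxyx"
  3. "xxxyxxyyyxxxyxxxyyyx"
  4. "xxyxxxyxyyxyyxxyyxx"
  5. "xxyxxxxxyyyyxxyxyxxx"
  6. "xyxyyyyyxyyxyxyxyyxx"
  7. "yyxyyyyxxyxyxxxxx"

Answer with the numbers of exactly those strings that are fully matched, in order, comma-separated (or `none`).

1 → no match
2 → no match
3 → match
4 → no match
5 → no match
6 → match
7 → no match — must start with "x"

3, 6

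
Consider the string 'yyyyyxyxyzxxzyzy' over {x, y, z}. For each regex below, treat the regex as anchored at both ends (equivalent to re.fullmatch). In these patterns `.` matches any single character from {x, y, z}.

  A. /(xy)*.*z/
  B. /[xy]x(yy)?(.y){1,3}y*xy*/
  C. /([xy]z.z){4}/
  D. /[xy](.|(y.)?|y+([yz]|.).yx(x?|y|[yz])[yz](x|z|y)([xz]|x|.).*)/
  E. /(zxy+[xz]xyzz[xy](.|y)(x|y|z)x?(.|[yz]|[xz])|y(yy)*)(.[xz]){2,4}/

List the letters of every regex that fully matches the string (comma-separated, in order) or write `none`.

A → no match — must end with 'z'
B → no match
C → no match — must end with 'z'
D → match
E → no match

D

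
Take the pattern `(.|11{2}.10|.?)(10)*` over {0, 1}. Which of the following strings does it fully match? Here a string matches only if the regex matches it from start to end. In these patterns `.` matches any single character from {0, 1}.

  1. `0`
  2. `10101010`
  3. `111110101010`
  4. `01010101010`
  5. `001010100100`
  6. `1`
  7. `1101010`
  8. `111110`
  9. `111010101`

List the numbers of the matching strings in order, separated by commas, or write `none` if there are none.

1, 2, 3, 4, 6, 7, 8

1. `0` → match
2. `10101010` → match
3. `111110101010` → match
4. `01010101010` → match
5. `001010100100` → no match
6. `1` → match
7. `1101010` → match
8. `111110` → match
9. `111010101` → no match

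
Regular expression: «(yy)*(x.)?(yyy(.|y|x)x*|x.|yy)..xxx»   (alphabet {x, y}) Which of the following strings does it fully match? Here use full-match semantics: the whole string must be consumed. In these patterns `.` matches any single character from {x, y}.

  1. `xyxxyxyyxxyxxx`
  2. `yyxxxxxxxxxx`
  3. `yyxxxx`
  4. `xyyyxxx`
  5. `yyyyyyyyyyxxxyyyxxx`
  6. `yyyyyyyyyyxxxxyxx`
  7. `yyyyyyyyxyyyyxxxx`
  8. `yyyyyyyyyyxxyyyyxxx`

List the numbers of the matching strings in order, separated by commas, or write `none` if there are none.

1 → no match
2 → no match
3 → no match
4 → match
5 → match
6 → no match — must end with `xxx`
7 → match
8 → match

4, 5, 7, 8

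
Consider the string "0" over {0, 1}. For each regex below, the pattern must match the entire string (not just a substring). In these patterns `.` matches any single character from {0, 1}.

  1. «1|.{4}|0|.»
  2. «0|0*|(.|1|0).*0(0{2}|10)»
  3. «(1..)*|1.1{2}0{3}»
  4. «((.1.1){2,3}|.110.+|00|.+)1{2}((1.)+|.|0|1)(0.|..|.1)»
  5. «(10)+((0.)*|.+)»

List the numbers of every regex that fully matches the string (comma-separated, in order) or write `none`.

1 → match
2 → match
3 → no match
4 → no match
5 → no match — must start with "10"

1, 2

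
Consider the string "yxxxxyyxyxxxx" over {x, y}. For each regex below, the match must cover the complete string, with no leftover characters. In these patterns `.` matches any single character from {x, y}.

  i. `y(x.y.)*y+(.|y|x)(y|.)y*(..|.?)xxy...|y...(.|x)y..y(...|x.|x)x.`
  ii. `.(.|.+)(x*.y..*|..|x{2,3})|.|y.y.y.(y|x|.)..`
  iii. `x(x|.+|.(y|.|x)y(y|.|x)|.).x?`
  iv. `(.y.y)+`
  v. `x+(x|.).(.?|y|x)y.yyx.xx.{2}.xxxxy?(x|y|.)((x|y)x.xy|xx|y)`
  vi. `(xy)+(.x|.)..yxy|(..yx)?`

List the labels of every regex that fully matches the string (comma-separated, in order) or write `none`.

i, ii

i → match
ii → match
iii → no match — must start with "x"
iv → no match — must end with "y"
v → no match — must start with "x"
vi → no match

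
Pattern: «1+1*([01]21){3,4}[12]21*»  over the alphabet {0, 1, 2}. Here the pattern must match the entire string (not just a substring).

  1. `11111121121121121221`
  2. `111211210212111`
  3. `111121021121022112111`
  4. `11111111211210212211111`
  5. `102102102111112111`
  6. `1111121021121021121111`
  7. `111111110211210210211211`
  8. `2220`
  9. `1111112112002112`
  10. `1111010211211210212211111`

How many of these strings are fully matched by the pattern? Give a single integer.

4

1 → match
2 → no match
3 → no match
4 → match
5 → no match
6 → match
7 → match
8. `2220` → no match — must start with `1`
9 → no match
10 → no match
Total matched: 4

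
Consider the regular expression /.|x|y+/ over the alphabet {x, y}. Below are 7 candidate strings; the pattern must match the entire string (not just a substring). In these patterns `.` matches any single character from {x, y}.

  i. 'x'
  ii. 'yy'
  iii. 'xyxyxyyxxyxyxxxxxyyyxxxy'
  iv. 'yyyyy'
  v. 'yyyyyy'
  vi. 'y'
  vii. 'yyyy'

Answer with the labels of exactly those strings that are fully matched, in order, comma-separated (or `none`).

i → match
ii → match
iii → no match
iv → match
v → match
vi → match
vii → match

i, ii, iv, v, vi, vii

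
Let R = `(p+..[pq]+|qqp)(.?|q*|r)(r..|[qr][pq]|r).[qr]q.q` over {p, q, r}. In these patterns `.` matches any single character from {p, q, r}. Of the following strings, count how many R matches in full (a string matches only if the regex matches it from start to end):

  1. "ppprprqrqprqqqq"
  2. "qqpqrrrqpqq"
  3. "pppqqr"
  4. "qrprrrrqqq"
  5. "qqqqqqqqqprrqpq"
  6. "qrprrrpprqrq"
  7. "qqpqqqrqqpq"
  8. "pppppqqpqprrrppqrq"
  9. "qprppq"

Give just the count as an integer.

1

1 → no match
2 → no match
3 → no match — must end with "q"
4 → no match
5 → no match
6 → no match
7 → match
8 → no match
9 → no match
Total matched: 1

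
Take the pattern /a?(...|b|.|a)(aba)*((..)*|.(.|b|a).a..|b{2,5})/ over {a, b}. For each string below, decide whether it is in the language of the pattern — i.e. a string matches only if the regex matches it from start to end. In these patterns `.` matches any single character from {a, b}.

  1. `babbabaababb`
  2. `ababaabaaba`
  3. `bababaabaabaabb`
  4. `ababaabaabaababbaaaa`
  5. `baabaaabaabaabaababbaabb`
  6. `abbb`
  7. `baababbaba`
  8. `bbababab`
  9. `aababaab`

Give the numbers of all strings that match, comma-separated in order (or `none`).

2, 3, 4, 6, 9

1. `babbabaababb` → no match
2. `ababaabaaba` → match
3 → match
4 → match
5 → no match
6. `abbb` → match
7. `baababbaba` → no match
8. `bbababab` → no match
9. `aababaab` → match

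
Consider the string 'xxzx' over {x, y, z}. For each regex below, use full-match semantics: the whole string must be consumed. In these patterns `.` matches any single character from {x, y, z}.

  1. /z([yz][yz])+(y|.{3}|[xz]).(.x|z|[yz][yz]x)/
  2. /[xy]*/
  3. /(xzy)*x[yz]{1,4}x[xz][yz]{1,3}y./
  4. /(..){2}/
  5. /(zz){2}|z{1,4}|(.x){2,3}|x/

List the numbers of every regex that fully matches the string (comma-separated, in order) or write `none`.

4, 5

1 → no match — must start with 'z'
2 → no match
3 → no match
4 → match
5 → match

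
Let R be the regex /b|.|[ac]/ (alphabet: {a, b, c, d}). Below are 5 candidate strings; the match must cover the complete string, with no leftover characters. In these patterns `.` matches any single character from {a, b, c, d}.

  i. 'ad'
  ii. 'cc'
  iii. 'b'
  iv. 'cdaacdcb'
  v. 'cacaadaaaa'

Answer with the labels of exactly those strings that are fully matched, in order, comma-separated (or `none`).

i → no match
ii → no match
iii → match
iv → no match
v → no match

iii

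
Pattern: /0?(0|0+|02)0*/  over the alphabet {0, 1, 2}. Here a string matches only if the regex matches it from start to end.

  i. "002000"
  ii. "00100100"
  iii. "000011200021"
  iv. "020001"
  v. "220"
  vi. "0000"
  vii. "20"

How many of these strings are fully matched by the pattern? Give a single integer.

i → match
ii → no match
iii → no match
iv → no match
v → no match
vi → match
vii → no match
Total matched: 2

2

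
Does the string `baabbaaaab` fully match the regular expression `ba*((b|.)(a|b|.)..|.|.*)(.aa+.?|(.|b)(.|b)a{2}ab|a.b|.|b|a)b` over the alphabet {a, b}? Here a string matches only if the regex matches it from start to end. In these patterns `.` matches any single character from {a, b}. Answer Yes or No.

Yes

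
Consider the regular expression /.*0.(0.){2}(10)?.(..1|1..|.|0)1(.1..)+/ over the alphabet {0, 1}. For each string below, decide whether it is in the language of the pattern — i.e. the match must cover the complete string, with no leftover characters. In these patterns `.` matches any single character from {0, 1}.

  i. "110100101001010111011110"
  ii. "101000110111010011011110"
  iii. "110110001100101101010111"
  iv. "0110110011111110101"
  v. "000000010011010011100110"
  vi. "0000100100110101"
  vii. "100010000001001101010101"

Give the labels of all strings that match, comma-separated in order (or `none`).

i → match
ii → match
iii → no match
iv → no match
v → match
vi → match
vii → match

i, ii, v, vi, vii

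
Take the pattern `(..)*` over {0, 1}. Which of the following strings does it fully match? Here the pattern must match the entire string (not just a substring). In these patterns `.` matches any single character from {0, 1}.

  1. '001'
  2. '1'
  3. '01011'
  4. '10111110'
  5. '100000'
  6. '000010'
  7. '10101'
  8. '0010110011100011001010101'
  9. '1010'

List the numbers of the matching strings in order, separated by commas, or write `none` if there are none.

4, 5, 6, 9

1. '001' → no match
2. '1' → no match
3. '01011' → no match
4. '10111110' → match
5. '100000' → match
6. '000010' → match
7. '10101' → no match
8 → no match
9. '1010' → match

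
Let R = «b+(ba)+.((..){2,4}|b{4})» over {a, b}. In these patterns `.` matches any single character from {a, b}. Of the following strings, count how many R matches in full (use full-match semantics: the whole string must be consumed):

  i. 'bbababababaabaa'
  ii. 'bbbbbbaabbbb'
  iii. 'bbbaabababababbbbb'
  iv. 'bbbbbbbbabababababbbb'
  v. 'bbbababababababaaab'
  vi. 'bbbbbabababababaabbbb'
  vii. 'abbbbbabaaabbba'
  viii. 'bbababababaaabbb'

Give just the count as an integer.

i → no match
ii → match
iii → no match
iv → no match
v → match
vi → match
vii → no match — must start with 'b'
viii → match
Total matched: 4

4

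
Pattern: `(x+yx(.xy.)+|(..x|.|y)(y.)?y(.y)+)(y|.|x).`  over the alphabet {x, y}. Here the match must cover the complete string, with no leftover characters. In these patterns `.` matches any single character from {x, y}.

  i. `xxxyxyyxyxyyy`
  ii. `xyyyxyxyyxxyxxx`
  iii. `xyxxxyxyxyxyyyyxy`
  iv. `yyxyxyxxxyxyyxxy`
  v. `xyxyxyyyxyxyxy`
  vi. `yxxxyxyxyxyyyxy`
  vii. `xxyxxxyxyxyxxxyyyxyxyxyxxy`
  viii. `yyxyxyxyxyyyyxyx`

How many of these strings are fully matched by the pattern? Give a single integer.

2

i → no match
ii → no match
iii → no match
iv → no match
v → match
vi → no match
vii → match
viii → no match
Total matched: 2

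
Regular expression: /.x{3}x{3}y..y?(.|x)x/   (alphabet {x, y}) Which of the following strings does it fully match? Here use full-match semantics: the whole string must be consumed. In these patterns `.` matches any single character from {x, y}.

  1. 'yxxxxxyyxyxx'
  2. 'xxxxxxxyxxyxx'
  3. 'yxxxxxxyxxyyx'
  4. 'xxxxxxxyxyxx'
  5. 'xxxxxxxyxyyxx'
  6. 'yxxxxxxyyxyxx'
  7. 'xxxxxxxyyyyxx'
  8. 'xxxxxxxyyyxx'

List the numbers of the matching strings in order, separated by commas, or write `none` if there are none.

1 → no match
2 → match
3 → match
4 → match
5 → match
6 → match
7 → match
8 → match

2, 3, 4, 5, 6, 7, 8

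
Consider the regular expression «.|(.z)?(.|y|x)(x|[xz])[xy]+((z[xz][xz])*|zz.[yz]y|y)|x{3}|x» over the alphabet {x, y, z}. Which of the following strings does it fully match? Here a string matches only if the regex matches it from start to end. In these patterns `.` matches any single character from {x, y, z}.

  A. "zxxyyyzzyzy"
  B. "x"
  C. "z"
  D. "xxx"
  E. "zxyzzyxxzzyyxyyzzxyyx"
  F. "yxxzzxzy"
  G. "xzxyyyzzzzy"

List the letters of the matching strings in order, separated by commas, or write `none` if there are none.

A. "zxxyyyzzyzy" → match
B. "x" → match
C. "z" → match
D. "xxx" → match
E → no match
F. "yxxzzxzy" → match
G. "xzxyyyzzzzy" → match

A, B, C, D, F, G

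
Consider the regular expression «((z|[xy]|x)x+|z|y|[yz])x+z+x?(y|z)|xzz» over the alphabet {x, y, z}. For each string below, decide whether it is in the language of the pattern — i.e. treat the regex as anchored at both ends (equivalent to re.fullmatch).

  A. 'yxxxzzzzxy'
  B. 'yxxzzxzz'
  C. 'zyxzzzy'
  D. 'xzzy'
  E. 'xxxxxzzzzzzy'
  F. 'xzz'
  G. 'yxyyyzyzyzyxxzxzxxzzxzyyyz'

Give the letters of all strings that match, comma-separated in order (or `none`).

A → match
B → no match
C → no match
D → no match
E → match
F → match
G → no match

A, E, F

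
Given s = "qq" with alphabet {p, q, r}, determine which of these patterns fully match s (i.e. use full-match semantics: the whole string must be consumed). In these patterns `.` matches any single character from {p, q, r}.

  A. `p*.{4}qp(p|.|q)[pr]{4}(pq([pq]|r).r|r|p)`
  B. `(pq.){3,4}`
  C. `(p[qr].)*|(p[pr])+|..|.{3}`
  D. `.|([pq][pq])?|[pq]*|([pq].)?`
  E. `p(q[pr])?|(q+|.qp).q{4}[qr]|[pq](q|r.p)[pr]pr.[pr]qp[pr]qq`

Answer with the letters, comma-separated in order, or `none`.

A → no match
B → no match — must start with "pq"
C → match
D → match
E → no match

C, D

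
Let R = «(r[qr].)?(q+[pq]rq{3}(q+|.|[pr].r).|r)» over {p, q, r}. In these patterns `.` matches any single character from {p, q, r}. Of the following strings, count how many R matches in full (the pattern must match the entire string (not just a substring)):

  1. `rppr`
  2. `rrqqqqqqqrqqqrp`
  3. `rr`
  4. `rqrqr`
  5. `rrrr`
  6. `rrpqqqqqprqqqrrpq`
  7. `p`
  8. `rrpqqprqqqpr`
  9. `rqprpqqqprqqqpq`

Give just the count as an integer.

3

1. `rppr` → no match
2 → match
3. `rr` → no match
4. `rqrqr` → no match
5. `rrrr` → match
6 → no match
7. `p` → no match
8. `rrpqqprqqqpr` → match
9 → no match
Total matched: 3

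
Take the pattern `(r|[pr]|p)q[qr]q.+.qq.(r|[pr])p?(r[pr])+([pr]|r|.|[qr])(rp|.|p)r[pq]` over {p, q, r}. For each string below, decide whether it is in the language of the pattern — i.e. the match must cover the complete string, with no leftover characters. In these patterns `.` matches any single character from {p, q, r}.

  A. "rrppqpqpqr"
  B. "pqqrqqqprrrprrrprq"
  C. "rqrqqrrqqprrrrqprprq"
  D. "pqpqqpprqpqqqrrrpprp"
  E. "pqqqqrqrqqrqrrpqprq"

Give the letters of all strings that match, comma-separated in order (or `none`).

none

A → no match
B → no match
C → no match
D → no match
E → no match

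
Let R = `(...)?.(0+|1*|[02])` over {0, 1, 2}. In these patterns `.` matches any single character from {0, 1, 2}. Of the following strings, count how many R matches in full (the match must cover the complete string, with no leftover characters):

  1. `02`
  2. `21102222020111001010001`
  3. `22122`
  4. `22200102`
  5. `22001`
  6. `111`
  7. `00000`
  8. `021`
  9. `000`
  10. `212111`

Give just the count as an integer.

1 → match
2 → no match
3 → match
4 → no match
5 → match
6 → match
7 → match
8 → no match
9 → match
10 → match
Total matched: 7

7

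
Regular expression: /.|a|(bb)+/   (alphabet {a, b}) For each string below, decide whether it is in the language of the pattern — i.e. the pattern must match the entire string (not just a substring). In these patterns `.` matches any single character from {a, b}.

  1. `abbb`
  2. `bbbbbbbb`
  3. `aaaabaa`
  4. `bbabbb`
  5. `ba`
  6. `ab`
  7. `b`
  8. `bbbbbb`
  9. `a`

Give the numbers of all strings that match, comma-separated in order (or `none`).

1 → no match
2 → match
3 → no match
4 → no match
5 → no match
6 → no match
7 → match
8 → match
9 → match

2, 7, 8, 9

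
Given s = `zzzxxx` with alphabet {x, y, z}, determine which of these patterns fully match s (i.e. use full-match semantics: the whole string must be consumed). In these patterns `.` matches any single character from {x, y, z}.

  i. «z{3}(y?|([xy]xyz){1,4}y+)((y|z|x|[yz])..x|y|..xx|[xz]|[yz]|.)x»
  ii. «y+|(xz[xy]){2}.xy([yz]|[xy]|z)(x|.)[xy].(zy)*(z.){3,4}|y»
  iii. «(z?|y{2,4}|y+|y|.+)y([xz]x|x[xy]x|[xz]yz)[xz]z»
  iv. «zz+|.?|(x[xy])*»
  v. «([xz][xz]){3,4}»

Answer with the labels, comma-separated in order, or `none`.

i → no match
ii → no match
iii → no match — must end with `z`
iv → no match
v → match

v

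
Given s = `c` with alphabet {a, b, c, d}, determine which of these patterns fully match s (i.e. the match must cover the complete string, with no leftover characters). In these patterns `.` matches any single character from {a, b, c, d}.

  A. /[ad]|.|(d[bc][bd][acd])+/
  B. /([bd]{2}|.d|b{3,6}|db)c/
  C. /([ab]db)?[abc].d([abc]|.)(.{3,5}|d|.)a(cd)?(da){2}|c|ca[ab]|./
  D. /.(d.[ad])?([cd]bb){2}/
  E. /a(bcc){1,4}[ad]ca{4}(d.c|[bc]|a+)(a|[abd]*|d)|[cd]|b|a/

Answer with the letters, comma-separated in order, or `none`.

A → match
B → no match
C → match
D → no match — must end with `bb`
E → match

A, C, E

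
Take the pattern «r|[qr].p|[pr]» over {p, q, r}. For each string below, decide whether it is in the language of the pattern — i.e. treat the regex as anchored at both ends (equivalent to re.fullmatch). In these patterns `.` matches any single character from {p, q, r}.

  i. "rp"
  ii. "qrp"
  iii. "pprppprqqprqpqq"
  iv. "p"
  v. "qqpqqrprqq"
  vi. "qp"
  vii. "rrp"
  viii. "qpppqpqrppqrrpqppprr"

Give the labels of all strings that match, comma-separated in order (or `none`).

ii, iv, vii

i → no match
ii → match
iii → no match
iv → match
v → no match
vi → no match
vii → match
viii → no match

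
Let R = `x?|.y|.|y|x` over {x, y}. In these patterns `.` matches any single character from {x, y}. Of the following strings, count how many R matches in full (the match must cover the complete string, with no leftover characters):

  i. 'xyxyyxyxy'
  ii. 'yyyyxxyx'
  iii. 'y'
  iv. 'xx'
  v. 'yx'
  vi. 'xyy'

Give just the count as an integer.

i → no match
ii → no match
iii → match
iv → no match
v → no match
vi → no match
Total matched: 1

1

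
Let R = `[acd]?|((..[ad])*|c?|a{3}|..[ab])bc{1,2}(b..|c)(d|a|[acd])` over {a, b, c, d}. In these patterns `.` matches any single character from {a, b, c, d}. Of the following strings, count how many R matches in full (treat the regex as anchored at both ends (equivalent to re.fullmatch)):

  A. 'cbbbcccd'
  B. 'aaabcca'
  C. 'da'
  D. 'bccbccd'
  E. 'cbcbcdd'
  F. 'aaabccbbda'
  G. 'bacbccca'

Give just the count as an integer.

A → match
B → match
C → no match
D → match
E → match
F → match
G → no match
Total matched: 5

5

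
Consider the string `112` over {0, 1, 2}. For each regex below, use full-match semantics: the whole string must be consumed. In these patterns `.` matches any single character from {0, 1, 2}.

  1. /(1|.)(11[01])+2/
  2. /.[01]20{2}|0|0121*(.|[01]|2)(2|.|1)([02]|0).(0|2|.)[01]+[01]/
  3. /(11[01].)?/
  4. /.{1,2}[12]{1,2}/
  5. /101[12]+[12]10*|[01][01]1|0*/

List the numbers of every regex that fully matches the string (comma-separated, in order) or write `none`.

4

1 → no match
2 → no match
3 → no match
4 → match
5 → no match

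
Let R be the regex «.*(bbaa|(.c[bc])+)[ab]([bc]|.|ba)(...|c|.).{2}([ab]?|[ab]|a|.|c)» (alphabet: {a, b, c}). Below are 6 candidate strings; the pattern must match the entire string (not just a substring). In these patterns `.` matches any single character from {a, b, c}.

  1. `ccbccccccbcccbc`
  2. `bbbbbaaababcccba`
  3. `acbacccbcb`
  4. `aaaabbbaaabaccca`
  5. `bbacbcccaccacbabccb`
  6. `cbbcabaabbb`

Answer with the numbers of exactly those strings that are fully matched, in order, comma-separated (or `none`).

1 → match
2 → match
3. `acbacccbcb` → match
4 → match
5 → match
6. `cbbcabaabbb` → no match

1, 2, 3, 4, 5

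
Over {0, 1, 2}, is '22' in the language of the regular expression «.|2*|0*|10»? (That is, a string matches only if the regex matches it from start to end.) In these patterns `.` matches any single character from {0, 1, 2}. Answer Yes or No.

Yes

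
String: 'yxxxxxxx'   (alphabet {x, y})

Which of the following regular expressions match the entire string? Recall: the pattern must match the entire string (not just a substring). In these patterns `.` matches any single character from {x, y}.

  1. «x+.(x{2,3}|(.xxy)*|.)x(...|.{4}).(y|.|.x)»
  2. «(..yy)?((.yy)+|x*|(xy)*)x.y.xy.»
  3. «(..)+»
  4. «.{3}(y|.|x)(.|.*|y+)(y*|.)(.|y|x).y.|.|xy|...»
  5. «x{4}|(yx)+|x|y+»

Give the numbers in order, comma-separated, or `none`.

3

1 → no match — must start with 'x'
2 → no match
3 → match
4 → no match
5 → no match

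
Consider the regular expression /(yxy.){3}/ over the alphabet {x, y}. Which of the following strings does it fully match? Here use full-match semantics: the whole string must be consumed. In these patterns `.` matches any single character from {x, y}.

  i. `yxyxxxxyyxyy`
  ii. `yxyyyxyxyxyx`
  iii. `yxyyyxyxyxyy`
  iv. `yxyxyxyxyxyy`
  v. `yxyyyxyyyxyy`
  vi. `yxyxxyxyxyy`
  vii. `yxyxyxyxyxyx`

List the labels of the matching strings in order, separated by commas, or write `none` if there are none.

i → no match
ii → match
iii → match
iv → match
v → match
vi → no match
vii → match

ii, iii, iv, v, vii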